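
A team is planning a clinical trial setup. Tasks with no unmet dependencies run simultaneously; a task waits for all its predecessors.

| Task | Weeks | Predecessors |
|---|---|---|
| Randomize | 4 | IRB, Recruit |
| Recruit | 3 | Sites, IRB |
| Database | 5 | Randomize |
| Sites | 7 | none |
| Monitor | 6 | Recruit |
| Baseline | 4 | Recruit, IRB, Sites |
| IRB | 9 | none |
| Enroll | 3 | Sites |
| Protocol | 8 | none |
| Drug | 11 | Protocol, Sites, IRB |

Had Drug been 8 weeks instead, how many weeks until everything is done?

21

Actual critical path: IRB→Recruit→Randomize→Database = 9+3+4+5 = 21 ⇒ 21 weeks.
The longest path through Drug is only 20 weeks, so Drug has float 1.
No other chain overtakes it, so the finish is 21 weeks.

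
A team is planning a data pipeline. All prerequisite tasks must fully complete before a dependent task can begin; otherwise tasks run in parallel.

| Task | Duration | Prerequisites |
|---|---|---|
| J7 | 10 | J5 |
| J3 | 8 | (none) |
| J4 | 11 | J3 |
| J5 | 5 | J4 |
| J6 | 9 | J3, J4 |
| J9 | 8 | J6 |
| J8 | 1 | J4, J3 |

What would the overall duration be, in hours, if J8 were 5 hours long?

The binding path is J3→J4→J6→J9 = 8+11+9+8 = 36; finish at 36 hours.
The longest path through J8 is only 20 hours, so J8 has float 16.
The critical path is still J3→J4→J6→J9; finish is now 36 hours.

36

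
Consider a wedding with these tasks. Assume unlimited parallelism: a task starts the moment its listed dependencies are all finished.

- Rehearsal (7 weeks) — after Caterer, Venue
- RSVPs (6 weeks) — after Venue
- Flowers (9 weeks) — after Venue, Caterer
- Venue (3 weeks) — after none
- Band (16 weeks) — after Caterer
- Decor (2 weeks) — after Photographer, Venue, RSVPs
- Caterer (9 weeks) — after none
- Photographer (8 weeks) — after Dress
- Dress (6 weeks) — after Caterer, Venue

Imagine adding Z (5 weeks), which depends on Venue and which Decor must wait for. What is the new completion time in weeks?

Originally the schedule takes 25 weeks.
With Z inserted, Decor now waits for max(Photographer, Venue, RSVPs, Z).
New critical path: Caterer→Dress→Photographer→Decor = 9+6+8+2 = 25 ⇒ 25 weeks.

25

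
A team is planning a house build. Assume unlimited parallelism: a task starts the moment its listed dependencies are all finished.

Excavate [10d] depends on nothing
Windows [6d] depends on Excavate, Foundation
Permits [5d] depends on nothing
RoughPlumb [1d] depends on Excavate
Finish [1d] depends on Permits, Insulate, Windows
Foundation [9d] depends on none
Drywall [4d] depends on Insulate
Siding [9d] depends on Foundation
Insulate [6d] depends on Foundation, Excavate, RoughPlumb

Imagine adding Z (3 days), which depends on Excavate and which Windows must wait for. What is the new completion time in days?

21

Originally the schedule takes 21 days.
With Z inserted, Windows now waits for max(Excavate, Foundation, Z).
New critical path: Excavate→RoughPlumb→Insulate→Drywall = 10+1+6+4 = 21 ⇒ 21 days.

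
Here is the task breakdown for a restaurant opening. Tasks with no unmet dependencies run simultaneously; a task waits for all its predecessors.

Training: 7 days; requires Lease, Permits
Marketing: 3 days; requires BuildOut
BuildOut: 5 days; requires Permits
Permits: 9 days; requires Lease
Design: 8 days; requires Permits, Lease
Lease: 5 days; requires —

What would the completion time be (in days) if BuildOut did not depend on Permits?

With the dependency in place, Lease→Permits→Design = 5+9+8 = 22 sets the finish at 22 days.
Without Permits→BuildOut, BuildOut's earliest start moves from 14 to 0.
New critical path: Lease→Permits→Design = 5+9+8 = 22 ⇒ 22 days.

22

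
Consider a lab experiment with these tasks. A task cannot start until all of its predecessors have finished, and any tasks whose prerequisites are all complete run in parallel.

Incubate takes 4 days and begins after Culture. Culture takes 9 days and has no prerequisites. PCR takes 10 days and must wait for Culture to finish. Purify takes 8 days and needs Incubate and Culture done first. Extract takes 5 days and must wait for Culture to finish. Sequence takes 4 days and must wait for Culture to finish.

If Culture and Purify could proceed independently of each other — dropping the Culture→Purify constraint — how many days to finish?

Before: longest chain Culture→Incubate→Purify = 9+4+8 = 21, finish 21.
Dropping Culture→Purify doesn't change Purify's earliest start (13); another predecessor still binds.
After: Culture→Incubate→Purify = 9+4+8 = 21 → 21 days.

21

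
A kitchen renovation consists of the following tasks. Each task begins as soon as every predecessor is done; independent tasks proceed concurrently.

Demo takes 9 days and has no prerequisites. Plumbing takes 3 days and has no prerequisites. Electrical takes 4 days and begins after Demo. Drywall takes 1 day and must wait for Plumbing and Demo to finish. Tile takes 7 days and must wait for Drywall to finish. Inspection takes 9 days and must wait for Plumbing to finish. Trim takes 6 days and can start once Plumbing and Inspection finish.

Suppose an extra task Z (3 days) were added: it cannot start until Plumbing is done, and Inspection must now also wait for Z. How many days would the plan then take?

21

Originally the plan takes 18 days.
With Z inserted, Inspection now waits for max(Plumbing, Z).
New critical path: Plumbing→Z→Inspection→Trim = 3+3+9+6 = 21 ⇒ 21 days.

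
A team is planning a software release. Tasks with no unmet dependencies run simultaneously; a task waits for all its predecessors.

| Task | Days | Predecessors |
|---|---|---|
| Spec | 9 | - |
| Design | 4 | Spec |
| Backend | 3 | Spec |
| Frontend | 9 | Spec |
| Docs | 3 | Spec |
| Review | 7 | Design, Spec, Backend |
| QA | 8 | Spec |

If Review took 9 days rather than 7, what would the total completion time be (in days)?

As given, the longest chain is Spec→Design→Review = 9+4+7 = 20, so the finish is 20 days.
Since Review is critical, the +2 change carries straight to that chain (now 22 days).
That remains the longest chain; total 22 days.

22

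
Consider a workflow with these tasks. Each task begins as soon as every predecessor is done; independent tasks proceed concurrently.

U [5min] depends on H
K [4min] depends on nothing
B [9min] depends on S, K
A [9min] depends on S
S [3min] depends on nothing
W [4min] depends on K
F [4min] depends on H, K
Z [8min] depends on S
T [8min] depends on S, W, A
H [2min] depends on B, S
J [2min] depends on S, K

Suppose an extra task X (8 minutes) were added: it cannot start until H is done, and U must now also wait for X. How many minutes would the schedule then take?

Originally the schedule takes 20 minutes.
With X inserted, U now waits for max(H, X).
New critical path: K→B→H→X→U = 4+9+2+8+5 = 28 ⇒ 28 minutes.

28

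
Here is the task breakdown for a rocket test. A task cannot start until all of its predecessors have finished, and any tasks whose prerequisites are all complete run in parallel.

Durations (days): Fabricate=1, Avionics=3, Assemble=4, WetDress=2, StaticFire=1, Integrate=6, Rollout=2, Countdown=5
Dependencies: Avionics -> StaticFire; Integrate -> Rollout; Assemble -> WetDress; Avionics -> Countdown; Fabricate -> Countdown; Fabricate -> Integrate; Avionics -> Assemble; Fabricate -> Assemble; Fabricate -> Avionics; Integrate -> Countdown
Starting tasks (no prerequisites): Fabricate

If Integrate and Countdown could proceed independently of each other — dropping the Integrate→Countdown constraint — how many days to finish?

Original critical path: Fabricate→Integrate→Countdown = 1+6+5 = 12 ⇒ 12 days.
Without Integrate→Countdown, Countdown's earliest start moves from 7 to 4.
After: Fabricate→Avionics→Assemble→WetDress = 1+3+4+2 = 10 → 10 days.

10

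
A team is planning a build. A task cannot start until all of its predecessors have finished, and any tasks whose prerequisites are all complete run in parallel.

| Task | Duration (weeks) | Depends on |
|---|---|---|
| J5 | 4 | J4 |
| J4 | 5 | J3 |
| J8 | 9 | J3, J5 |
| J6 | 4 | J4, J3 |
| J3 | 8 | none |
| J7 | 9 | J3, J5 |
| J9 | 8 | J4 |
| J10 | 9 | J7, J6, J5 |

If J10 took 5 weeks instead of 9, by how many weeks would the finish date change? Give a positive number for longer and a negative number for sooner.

Actual critical path: J3→J4→J5→J7→J10 = 8+5+4+9+9 = 35 ⇒ 35 weeks.
J10 is on the critical path; changing it to 5 makes that path 31 weeks.
The critical path is still J3→J4→J5→J7→J10; finish is now 31 weeks.
Change in finish: 31 − 35 = -4 weeks.

-4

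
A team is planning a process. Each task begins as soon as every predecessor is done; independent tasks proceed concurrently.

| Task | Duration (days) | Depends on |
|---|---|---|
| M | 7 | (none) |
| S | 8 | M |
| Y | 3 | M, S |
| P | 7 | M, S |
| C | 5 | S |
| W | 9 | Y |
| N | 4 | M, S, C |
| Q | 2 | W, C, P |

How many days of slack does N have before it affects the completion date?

5

M→S→Y→W→Q = 7+8+3+9+2 = 29 sets the makespan at 29 days.
The longest chain containing N totals 24 days.
So N can slip 29 − 24 = 5 days.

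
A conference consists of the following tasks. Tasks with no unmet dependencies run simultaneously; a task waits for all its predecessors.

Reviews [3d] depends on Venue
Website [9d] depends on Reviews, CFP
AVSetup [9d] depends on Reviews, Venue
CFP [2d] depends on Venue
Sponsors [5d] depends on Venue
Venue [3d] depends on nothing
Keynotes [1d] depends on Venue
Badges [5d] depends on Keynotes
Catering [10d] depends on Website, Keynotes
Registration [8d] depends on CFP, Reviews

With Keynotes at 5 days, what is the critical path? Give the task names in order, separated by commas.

Baseline: Venue→Reviews→Website→Catering = 3+3+9+10 = 25 → 25 days.
The longest path through Keynotes is only 14 days, so Keynotes has float 11.
No other chain overtakes it, so the finish is 25 days.

Venue, Reviews, Website, Catering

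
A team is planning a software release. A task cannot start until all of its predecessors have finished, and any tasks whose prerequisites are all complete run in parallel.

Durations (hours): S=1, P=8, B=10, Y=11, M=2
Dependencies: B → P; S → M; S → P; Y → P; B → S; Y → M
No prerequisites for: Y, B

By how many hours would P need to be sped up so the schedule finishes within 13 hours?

Current finish: 19 hours; target: 13.
P is on every critical path, so each hour cut from P cuts the finish by one (this holds down to a finish of 13).
Need 19 − 13 = 6 hours off P → P becomes 2 hours, finish becomes 13.

6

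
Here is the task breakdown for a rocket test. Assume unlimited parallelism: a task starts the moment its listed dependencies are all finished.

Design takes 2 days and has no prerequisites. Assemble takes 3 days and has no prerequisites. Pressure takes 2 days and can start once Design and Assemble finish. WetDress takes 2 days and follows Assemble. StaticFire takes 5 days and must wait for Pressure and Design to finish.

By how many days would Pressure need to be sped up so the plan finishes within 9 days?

1

Current finish: 10 days; target: 9.
Pressure is on every critical path, so each day cut from Pressure cuts the finish by one (this holds down to a finish of 9).
Need 10 − 9 = 1 day off Pressure → Pressure becomes 1 day, finish becomes 9.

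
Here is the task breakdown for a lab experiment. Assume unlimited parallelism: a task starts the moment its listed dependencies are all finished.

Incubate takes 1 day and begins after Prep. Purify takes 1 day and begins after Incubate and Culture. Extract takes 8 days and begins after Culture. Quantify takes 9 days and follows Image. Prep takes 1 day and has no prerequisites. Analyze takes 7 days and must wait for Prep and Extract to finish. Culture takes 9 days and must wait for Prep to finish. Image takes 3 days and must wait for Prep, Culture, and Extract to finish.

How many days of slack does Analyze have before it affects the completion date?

Prep→Culture→Extract→Image→Quantify = 1+9+8+3+9 = 30 sets the makespan at 30 days.
Analyze finishes as early as 25 and must finish by 30.
Float = 30 − 25 = 5.

5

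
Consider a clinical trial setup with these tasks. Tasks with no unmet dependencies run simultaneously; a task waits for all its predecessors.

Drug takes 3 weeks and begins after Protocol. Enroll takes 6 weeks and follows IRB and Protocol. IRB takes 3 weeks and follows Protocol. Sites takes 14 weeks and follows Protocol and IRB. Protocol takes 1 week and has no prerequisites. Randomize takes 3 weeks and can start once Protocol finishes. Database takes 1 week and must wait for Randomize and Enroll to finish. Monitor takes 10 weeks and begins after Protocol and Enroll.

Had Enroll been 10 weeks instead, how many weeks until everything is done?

24

The binding path is Protocol→IRB→Enroll→Monitor = 1+3+6+10 = 20; finish at 20 weeks.
Enroll lies on that path, so at 10 weeks the path becomes 24 weeks.
The critical path is still Protocol→IRB→Enroll→Monitor; finish is now 24 weeks.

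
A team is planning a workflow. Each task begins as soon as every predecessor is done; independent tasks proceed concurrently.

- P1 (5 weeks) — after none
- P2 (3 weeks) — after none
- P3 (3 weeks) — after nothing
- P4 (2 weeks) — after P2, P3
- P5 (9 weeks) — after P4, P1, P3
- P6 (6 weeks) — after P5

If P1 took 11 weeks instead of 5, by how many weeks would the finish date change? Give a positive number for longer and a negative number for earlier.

6

As given, the longest chain is P1→P5→P6 = 5+9+6 = 20, so the finish is 20 weeks.
Since P1 is critical, the +6 change carries straight to that chain (now 26 weeks).
That remains the longest chain; total 26 weeks.
Change in finish: 26 − 20 = +6 weeks.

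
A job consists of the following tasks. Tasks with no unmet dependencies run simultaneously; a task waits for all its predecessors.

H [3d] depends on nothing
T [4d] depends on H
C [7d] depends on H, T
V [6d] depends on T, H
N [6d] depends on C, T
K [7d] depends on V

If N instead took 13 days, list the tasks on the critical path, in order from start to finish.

H, T, C, N

As given, the longest chain is H→T→C→N = 3+4+7+6 = 20, so the finish is 20 days.
N is on the critical path; changing it to 13 makes that path 27 days.
The critical path is still H→T→C→N; finish is now 27 days.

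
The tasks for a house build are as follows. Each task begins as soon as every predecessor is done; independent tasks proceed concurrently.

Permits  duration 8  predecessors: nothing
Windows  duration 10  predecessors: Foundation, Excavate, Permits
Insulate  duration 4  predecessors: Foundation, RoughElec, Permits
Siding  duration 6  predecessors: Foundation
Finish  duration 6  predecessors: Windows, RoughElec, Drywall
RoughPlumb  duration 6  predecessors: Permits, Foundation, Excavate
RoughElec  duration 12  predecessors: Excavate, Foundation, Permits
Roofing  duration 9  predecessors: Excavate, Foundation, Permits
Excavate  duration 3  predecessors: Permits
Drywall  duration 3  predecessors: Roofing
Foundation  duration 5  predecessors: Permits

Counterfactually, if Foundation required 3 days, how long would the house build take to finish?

29

Critical path before the change: Permits→Foundation→Roofing→Drywall→Finish = 8+5+9+3+6 = 31 giving 31 days.
Foundation is on the critical path; changing it to 3 makes that path 29 days.
Now Permits→Excavate→Roofing→Drywall→Finish = 8+3+9+3+6 = 29 is longest, so the finish becomes 29 days.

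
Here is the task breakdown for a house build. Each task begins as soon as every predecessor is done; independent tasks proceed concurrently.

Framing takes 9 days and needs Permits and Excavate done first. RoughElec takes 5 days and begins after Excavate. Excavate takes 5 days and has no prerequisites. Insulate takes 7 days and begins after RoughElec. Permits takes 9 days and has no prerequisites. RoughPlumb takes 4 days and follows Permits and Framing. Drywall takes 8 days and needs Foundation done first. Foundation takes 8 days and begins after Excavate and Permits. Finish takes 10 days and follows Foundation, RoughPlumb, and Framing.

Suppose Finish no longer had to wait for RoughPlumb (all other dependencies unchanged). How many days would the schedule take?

28

With the dependency in place, Permits→Framing→RoughPlumb→Finish = 9+9+4+10 = 32 sets the finish at 32 days.
Without RoughPlumb→Finish, Finish's earliest start moves from 22 to 18.
After: Permits→Framing→Finish = 9+9+10 = 28 → 28 days.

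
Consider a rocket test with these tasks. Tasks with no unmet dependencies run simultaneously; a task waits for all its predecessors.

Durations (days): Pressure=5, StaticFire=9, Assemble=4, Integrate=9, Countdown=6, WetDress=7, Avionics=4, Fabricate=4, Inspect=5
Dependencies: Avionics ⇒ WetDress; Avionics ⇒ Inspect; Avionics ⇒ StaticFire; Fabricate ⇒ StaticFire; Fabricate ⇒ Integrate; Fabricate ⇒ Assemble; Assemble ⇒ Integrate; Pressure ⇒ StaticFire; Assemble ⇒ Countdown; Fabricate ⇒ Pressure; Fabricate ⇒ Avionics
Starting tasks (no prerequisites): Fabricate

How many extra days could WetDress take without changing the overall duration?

Fabricate→Pressure→StaticFire = 4+5+9 = 18 sets the makespan at 18 days.
The longest chain containing WetDress totals 15 days.
So WetDress can slip 18 − 15 = 3 days.

3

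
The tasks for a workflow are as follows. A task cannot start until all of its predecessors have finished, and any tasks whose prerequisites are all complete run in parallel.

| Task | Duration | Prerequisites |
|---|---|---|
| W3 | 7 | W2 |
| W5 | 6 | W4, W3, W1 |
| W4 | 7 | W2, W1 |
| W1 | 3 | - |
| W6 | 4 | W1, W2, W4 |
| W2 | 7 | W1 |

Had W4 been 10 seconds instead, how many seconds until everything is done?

26

Baseline: W1→W2→W4→W5 = 3+7+7+6 = 23 → 23 seconds.
Since W4 is critical, the +3 change carries straight to that chain (now 26 seconds).
That remains the longest chain; total 26 seconds.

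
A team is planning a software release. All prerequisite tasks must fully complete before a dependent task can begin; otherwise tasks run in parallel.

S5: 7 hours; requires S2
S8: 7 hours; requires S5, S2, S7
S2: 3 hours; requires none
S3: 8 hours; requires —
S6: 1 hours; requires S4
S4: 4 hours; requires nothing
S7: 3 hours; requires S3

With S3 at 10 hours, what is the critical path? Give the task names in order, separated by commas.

S3, S7, S8

Baseline: S3→S7→S8 = 8+3+7 = 18 → 18 hours.
S3 is on the critical path; changing it to 10 makes that path 20 hours.
That remains the longest chain; total 20 hours.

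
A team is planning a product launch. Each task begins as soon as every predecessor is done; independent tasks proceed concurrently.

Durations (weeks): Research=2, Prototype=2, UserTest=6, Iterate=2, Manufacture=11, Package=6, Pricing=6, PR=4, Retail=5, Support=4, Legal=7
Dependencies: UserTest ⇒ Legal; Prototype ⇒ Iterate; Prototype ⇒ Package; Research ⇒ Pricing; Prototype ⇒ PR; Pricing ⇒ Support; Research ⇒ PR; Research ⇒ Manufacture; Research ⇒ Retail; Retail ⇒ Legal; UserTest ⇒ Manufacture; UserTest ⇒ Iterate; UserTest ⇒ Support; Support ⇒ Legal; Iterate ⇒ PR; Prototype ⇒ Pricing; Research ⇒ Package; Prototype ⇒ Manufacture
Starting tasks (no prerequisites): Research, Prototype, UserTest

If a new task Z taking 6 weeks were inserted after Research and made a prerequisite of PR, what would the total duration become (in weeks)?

19

Originally the project takes 19 weeks.
With Z inserted, PR now waits for max(Prototype, Iterate, Research, Z).
New critical path: Research→Pricing→Support→Legal = 2+6+4+7 = 19 ⇒ 19 weeks.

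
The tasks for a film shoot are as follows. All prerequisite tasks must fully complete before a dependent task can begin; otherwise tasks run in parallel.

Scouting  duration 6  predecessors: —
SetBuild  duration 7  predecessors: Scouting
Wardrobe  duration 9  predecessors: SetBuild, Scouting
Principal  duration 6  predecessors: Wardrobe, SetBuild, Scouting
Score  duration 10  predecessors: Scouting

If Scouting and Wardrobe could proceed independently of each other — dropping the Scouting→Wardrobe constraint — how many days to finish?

Original critical path: Scouting→SetBuild→Wardrobe→Principal = 6+7+9+6 = 28 ⇒ 28 days.
Dropping Scouting→Wardrobe doesn't change Wardrobe's earliest start (13); another predecessor still binds.
The longest chain is now Scouting→SetBuild→Wardrobe→Principal = 6+7+9+6 = 28, so the plan takes 28 days.

28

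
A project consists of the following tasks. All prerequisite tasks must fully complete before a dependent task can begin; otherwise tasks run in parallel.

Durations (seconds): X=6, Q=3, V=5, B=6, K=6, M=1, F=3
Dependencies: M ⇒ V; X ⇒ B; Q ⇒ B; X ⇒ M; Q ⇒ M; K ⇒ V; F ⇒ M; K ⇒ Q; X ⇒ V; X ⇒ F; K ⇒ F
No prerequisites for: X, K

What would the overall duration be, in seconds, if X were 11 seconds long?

Baseline: X→F→M→V = 6+3+1+5 = 15 → 15 seconds.
Since X is critical, the +5 change carries straight to that chain (now 20 seconds).
That remains the longest chain; total 20 seconds.

20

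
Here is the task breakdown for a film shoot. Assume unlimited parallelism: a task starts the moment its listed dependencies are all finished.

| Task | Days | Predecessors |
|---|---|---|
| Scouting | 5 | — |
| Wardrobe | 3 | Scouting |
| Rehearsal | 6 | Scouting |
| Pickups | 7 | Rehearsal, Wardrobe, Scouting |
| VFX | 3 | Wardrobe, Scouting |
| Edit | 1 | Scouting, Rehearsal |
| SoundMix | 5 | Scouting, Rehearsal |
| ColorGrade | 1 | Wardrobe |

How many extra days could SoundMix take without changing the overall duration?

2

The longest chain is Scouting→Rehearsal→Pickups = 5+6+7 = 18; overall finish 18 days.
SoundMix finishes as early as 16 and must finish by 18.
Float = 18 − 16 = 2.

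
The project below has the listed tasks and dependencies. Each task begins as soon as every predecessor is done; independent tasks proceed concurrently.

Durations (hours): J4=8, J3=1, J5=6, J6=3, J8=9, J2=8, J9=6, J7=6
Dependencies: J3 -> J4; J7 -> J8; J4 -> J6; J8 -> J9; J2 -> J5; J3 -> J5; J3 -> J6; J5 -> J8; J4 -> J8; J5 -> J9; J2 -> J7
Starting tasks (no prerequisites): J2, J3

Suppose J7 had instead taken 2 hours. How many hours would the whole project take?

Actual critical path: J2→J7→J8→J9 = 8+6+9+6 = 29 ⇒ 29 hours.
Since J7 is critical, the -4 change carries straight to that chain (now 25 hours).
The binding chain switches to J2→J5→J8→J9 = 8+6+9+6 = 29; finish 29 hours.

29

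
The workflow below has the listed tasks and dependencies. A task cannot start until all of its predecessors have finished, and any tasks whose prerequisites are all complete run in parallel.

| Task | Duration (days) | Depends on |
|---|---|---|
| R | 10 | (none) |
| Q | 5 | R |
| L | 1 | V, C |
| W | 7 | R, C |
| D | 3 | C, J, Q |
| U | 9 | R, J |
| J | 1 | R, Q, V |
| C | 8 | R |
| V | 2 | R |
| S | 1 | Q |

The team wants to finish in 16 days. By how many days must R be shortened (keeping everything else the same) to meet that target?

9

Current finish: 25 days; target: 16.
R is on every critical path, so each day cut from R cuts the finish by one (this holds down to a finish of 16).
Need 25 − 16 = 9 days off R → R becomes 1 day, finish becomes 16.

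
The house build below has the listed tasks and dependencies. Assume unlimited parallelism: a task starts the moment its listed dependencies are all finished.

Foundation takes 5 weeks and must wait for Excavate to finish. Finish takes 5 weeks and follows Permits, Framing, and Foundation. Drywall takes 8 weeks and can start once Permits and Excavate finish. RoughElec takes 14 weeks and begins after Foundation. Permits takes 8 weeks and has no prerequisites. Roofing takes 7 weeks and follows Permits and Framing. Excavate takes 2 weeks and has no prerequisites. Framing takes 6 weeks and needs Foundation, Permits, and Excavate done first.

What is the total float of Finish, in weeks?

2

Critical path: Permits→Framing→Roofing = 8+6+7 = 21, so the finish is 21 weeks.
The longest chain containing Finish totals 19 weeks.
Float = 21 − 19 = 2.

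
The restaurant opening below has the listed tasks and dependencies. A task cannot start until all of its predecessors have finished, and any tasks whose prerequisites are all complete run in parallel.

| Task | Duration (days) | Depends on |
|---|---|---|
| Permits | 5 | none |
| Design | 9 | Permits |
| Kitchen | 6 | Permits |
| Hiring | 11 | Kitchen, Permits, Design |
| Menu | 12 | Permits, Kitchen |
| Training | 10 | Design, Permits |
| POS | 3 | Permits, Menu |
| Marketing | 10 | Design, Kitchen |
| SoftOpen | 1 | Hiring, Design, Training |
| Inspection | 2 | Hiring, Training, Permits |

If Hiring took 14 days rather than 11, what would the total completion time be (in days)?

Actual critical path: Permits→Design→Hiring→Inspection = 5+9+11+2 = 27 ⇒ 27 days.
Hiring is on the critical path; changing it to 14 makes that path 30 days.
The critical path is still Permits→Design→Hiring→Inspection; finish is now 30 days.

30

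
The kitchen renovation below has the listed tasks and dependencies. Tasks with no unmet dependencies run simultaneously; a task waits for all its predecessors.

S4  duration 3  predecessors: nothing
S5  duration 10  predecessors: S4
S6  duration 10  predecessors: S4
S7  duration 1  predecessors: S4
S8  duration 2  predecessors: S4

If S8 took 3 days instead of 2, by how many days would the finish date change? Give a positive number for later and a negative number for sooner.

0

Critical path before the change: S4→S5 = 3+10 = 13 giving 13 days.
S8 is off the critical path — its longest chain is 5 days, giving 8 of slack.
That remains the longest chain; total 13 days.
Change in finish: 13 − 13 = +0 days.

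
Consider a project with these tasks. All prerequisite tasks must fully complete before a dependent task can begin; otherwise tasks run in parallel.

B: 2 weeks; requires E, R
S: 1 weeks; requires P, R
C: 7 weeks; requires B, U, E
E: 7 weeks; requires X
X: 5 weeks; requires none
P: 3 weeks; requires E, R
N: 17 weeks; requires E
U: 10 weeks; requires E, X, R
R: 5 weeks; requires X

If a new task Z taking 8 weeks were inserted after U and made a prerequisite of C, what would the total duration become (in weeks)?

Originally the job takes 29 weeks.
With Z inserted, C now waits for max(B, U, E, Z).
New critical path: X→E→U→Z→C = 5+7+10+8+7 = 37 ⇒ 37 weeks.

37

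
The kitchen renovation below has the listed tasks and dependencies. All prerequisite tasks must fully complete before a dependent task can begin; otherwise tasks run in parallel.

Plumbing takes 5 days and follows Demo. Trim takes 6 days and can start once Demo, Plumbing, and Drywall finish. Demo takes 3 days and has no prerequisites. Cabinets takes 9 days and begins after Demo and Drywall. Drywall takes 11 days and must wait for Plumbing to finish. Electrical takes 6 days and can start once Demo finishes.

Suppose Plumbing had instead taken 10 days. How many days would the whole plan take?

As given, the longest chain is Demo→Plumbing→Drywall→Cabinets = 3+5+11+9 = 28, so the finish is 28 days.
Since Plumbing is critical, the +5 change carries straight to that chain (now 33 days).
No other chain overtakes it, so the finish is 33 days.

33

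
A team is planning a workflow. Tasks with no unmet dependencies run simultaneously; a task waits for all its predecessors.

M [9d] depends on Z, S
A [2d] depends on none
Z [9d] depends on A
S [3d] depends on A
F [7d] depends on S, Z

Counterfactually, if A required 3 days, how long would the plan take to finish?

The binding path is A→Z→M = 2+9+9 = 20; finish at 20 days.
Since A is critical, the +1 change carries straight to that chain (now 21 days).
The critical path is still A→Z→M; finish is now 21 days.

21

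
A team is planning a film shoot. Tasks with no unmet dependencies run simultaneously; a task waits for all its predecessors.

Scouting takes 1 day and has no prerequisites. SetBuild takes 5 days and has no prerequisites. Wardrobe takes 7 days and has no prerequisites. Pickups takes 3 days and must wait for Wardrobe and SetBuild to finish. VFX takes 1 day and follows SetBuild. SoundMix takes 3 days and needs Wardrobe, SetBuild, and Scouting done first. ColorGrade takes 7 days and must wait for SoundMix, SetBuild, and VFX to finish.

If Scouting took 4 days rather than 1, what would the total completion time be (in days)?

17

As given, the longest chain is Wardrobe→SoundMix→ColorGrade = 7+3+7 = 17, so the finish is 17 days.
Scouting is off the critical path — its longest chain is 11 days, giving 6 of slack.
That remains the longest chain; total 17 days.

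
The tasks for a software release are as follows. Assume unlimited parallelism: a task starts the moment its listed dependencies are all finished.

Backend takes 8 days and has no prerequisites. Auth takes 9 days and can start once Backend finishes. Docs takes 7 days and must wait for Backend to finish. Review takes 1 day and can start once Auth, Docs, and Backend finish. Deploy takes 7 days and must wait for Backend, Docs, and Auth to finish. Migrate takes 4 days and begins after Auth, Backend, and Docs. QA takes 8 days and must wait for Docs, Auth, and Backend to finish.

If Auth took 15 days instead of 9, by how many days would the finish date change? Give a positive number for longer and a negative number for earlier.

6

As given, the longest chain is Backend→Auth→QA = 8+9+8 = 25, so the finish is 25 days.
Auth is on the critical path; changing it to 15 makes that path 31 days.
No other chain overtakes it, so the finish is 31 days.
Change in finish: 31 − 25 = +6 days.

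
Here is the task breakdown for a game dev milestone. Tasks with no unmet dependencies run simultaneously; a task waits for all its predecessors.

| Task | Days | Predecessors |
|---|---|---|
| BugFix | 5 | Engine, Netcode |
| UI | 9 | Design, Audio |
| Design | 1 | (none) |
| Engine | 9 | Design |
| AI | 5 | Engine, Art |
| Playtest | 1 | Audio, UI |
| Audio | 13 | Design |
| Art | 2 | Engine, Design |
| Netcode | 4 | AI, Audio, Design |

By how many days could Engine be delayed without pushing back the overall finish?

The longest chain is Design→Engine→Art→AI→Netcode→BugFix = 1+9+2+5+4+5 = 26; overall finish 26 days.
Longest path through Engine: 26 days (earliest finish 10, latest finish 10).
Float = 26 − 26 = 0.

0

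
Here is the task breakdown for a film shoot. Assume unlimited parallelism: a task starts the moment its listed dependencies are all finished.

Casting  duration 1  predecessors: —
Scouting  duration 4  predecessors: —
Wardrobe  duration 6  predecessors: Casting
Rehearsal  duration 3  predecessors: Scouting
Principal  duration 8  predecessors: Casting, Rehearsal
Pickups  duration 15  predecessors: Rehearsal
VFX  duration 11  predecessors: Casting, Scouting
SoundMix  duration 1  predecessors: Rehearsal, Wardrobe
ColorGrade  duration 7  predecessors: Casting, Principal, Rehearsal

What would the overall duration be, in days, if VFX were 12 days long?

22

As given, the longest chain is Scouting→Rehearsal→Principal→ColorGrade = 4+3+8+7 = 22, so the finish is 22 days.
VFX has 7 days of float (longest path through it is 15).
The critical path is still Scouting→Rehearsal→Principal→ColorGrade; finish is now 22 days.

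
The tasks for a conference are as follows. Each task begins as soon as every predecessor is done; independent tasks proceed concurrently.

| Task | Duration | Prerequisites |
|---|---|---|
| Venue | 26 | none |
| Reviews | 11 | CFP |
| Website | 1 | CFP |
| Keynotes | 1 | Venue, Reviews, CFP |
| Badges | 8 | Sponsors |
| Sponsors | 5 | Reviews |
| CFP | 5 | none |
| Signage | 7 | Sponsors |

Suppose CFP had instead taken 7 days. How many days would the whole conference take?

As given, the longest chain is CFP→Reviews→Sponsors→Badges = 5+11+5+8 = 29, so the finish is 29 days.
Since CFP is critical, the +2 change carries straight to that chain (now 31 days).
That remains the longest chain; total 31 days.

31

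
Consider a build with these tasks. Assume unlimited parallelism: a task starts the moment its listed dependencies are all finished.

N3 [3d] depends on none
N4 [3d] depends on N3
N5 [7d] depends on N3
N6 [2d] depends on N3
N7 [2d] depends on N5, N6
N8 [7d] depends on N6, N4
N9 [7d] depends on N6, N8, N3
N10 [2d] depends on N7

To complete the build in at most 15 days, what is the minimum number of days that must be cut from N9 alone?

5

Current finish: 20 days; target: 15.
N9 is on every critical path, so each day cut from N9 cuts the finish by one (this holds down to a finish of 14).
Need 20 − 15 = 5 days off N9 → N9 becomes 2 days, finish becomes 15.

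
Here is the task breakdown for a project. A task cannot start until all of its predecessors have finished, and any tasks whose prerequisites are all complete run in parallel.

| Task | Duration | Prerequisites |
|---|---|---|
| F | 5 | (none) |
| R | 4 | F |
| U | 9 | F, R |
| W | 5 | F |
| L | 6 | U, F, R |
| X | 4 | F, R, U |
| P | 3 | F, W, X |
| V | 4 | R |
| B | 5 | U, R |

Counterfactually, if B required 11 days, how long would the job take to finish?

29

Actual critical path: F→R→U→X→P = 5+4+9+4+3 = 25 ⇒ 25 days.
B is off the critical path — its longest chain is 23 days, giving 2 of slack.
The binding chain switches to F→R→U→B = 5+4+9+11 = 29; finish 29 days.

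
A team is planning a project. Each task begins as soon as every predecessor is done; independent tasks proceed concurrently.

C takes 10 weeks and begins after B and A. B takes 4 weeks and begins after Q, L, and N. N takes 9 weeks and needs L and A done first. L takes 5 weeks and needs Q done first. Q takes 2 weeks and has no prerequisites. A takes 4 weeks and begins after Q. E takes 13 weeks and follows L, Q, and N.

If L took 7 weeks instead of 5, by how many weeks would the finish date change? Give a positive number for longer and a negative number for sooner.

Actual critical path: Q→L→N→B→C = 2+5+9+4+10 = 30 ⇒ 30 weeks.
L is on the critical path; changing it to 7 makes that path 32 weeks.
The critical path is still Q→L→N→B→C; finish is now 32 weeks.
Change in finish: 32 − 30 = +2 weeks.

2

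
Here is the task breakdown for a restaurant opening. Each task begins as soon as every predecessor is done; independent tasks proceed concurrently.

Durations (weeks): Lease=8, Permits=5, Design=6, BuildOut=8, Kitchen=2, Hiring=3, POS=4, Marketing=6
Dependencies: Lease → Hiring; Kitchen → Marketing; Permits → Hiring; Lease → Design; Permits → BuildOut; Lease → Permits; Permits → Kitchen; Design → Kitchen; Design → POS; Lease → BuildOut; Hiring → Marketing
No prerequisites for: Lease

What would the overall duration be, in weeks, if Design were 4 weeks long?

The binding path is Lease→Design→Kitchen→Marketing = 8+6+2+6 = 22; finish at 22 weeks.
Design lies on that path, so at 4 weeks the path becomes 20 weeks.
The binding chain switches to Lease→Permits→Hiring→Marketing = 8+5+3+6 = 22; finish 22 weeks.

22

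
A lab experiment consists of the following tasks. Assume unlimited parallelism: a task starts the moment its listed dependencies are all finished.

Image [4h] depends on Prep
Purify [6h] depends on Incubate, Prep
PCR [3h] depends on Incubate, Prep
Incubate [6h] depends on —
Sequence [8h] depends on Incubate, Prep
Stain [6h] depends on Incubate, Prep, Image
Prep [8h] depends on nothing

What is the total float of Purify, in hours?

Prep→Image→Stain = 8+4+6 = 18 sets the makespan at 18 hours.
The longest chain containing Purify totals 14 hours.
Float = 18 − 14 = 4.

4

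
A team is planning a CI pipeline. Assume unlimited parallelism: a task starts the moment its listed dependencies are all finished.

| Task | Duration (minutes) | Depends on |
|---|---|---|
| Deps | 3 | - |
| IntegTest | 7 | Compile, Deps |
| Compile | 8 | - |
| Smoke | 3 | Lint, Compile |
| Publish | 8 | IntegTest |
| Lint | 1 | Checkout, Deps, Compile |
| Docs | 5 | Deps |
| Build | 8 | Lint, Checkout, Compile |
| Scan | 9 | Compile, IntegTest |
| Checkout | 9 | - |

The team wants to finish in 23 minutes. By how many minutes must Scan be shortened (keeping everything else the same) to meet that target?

1

Current finish: 24 minutes; target: 23.
Scan is on every critical path, so each minute cut from Scan cuts the finish by one (this holds down to a finish of 23).
Need 24 − 23 = 1 minute off Scan → Scan becomes 8 minutes, finish becomes 23.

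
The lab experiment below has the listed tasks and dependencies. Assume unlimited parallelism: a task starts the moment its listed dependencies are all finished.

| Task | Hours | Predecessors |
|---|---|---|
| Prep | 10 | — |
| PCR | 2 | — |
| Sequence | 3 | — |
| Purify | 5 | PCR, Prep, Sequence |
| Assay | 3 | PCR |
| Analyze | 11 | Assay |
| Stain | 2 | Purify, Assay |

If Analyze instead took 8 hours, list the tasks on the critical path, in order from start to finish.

The binding path is Prep→Purify→Stain = 10+5+2 = 17; finish at 17 hours.
Analyze is off the critical path — its longest chain is 16 hours, giving 1 of slack.
The critical path is still Prep→Purify→Stain; finish is now 17 hours.

Prep, Purify, Stain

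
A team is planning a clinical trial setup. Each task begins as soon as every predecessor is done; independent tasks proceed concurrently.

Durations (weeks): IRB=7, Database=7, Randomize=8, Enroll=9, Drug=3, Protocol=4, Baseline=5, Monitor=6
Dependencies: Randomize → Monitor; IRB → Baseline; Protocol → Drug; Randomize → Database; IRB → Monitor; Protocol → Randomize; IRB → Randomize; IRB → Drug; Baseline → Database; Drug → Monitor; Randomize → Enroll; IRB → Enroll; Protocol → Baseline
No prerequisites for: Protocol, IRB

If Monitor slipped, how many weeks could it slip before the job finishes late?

Critical path: IRB→Randomize→Enroll = 7+8+9 = 24, so the finish is 24 weeks.
Monitor finishes as early as 21 and must finish by 24.
Slack of Monitor = 18 − 15 = 3 weeks.

3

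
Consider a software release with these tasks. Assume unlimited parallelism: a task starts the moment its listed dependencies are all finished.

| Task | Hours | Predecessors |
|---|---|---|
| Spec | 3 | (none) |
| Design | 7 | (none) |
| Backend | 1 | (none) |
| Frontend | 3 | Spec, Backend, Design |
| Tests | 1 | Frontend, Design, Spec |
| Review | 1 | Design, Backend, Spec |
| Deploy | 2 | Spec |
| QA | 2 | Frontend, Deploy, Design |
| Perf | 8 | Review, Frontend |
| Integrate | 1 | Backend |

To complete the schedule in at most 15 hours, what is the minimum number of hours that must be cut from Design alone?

Current finish: 18 hours; target: 15.
Design is on every critical path, so each hour cut from Design cuts the finish by one (this holds down to a finish of 14).
Need 18 − 15 = 3 hours off Design → Design becomes 4 hours, finish becomes 15.

3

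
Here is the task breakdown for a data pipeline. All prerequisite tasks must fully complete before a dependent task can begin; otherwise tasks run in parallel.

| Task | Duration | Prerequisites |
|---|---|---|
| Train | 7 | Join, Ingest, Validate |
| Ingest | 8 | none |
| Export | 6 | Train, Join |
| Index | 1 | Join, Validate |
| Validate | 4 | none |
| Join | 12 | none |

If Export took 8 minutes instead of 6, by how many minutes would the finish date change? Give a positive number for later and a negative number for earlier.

2

The binding path is Join→Train→Export = 12+7+6 = 25; finish at 25 minutes.
Export lies on that path, so at 8 minutes the path becomes 27 minutes.
No other chain overtakes it, so the finish is 27 minutes.
Change in finish: 27 − 25 = +2 minutes.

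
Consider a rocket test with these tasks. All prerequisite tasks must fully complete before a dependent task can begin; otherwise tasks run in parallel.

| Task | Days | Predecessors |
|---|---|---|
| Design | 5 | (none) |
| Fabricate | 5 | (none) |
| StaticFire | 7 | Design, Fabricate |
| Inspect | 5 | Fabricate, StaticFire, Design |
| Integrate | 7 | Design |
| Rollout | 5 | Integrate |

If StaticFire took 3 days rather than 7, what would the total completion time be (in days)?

17

The binding path is Design→StaticFire→Inspect = 5+7+5 = 17; finish at 17 days.
StaticFire lies on that path, so at 3 days the path becomes 13 days.
Now Design→Integrate→Rollout = 5+7+5 = 17 is longest, so the finish becomes 17 days.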